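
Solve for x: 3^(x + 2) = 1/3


Express both sides with the same base.
1/3 = 3^(-1)
Since the bases match, equate exponents: x + 2 = -1
So x = -1 - (2) = -3

x = -3


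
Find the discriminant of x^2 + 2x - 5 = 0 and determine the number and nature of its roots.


For ax^2 + bx + c = 0, discriminant D = b^2 - 4ac
Here a = 1, b = 2, c = -5
D = (2)^2 - 4(1)(-5) = 4 + 20 = 24

D = 24 > 0 but not a perfect square
The equation has 2 distinct real irrational roots.

Discriminant = 24, 2 distinct real irrational roots


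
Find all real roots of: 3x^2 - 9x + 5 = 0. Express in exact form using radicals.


Using the quadratic formula: x = (-b ± sqrt(b^2 - 4ac)) / (2a)
Here a = 3, b = -9, c = 5
Discriminant = b^2 - 4ac = (-9)^2 - 4(3)(5) = 81 - 60 = 21
Since discriminant = 21 > 0, there are two real roots.
x = (9 ± sqrt(21)) / 6
Numerically: x ≈ 2.2638 or x ≈ 0.7362

x = (9 + sqrt(21)) / 6 or x = (9 - sqrt(21)) / 6


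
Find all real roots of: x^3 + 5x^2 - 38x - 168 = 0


Let p(x) = x^3 + 5x^2 - 38x - 168. By the rational root theorem (leading coefficient 1), any rational root is an integer divisor of 168: try ±1, ±2, ... in turn.
Test x = 1: value = -200 ≠ 0.
Test x = -1: value = -126 ≠ 0.
Test x = 2: value = -216 ≠ 0.
Test x = -2: value = -80 ≠ 0.
Test x = 3: value = -210 ≠ 0.
Test x = -3: value = -36 ≠ 0.
Test x = 4: value = -176 ≠ 0.
Test x = -4: value = 0 ✓, so (x + 4) is a factor.
Synthetic division by (x + 4): bring down 1; 1(-4) + 5 = 1; 1(-4) - 38 = -42; (-42)(-4) - 168 = 0 → quotient x^2 + x - 42, remainder 0.
Solve the quadratic x^2 + x - 42 = 0: discriminant = 1^2 - 4(1)(-42) = 1 + 168 = 169.
sqrt(169) = 13, so x = (-1 ± 13)/2: x = 6 or x = -7.

x = -7, x = -4, x = 6


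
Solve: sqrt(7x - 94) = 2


Square both sides: 7x - 94 = 2^2 = 4
7x = 4 + 94 = 98
x = 14
Check: sqrt(7*14 - 94) = sqrt(4) = 2 ✓

x = 14


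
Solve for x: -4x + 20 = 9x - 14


Starting with: -4x + 20 = 9x - 14
Move all x terms to left: (-4 - 9)x = -14 - 20
Simplify: -13x = -34
Divide both sides by -13: x = 34/13

x = 34/13


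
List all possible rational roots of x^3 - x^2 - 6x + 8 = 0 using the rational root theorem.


Rational root theorem: possible roots are ±p/q where:
  p divides the constant term (8): p ∈ {1, 2, 4, 8}
  q divides the leading coefficient (1): q ∈ {1}

All possible rational roots: -8, -4, -2, -1, 1, 2, 4, 8

-8, -4, -2, -1, 1, 2, 4, 8


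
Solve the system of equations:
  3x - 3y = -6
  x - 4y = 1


Using Cramer's rule:
Determinant D = (3)(-4) - (1)(-3) = -12 + 3 = -9
Dx = (-6)(-4) - (1)(-3) = 24 + 3 = 27
Dy = (3)(1) - (1)(-6) = 3 + 6 = 9
x = Dx/D = 27/-9 = -3
y = Dy/D = 9/-9 = -1

x = -3, y = -1


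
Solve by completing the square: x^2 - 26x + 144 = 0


Start: x^2 - 26x + 144 = 0
Move constant: x^2 - 26x = -144
Half of -26 is -13, squared is 169
Add 169 to both sides: x^2 - 26x + 169 = 25
(x - 13)^2 = 25
x - 13 = ±5
x = 13 + 5 = 18 or x = 13 - 5 = 8

x = 8, x = 18


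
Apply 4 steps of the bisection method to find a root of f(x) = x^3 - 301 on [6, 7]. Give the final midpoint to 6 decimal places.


f(x) = x^3 - 301
f(6) = -85 < 0
f(7) = 42 > 0

Step 1: midpoint = (6.000000 + 7.000000)/2 = 6.500000
  f(6.500000) = -26.375000
  f(mid) < 0, so root is in [6.500000, 7.000000]

Step 2: midpoint = (6.500000 + 7.000000)/2 = 6.750000
  f(6.750000) = 6.546875
  f(mid) > 0, so root is in [6.500000, 6.750000]

Step 3: midpoint = (6.500000 + 6.750000)/2 = 6.625000
  f(6.625000) = -10.224609
  f(mid) < 0, so root is in [6.625000, 6.750000]

Step 4: midpoint = (6.625000 + 6.750000)/2 = 6.687500
  f(6.687500) = -1.917236
  f(mid) < 0, so root is in [6.687500, 6.750000]

midpoint = 6.687500


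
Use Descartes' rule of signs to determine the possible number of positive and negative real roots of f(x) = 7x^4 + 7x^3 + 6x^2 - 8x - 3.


Descartes' rule of signs:

For positive roots, count sign changes in f(x) = 7x^4 + 7x^3 + 6x^2 - 8x - 3:
Signs of coefficients: +, +, +, -, -
Number of sign changes: 1
Possible positive real roots: 1

For negative roots, examine f(-x) = 7x^4 - 7x^3 + 6x^2 + 8x - 3:
Signs of coefficients: +, -, +, +, -
Number of sign changes: 3
Possible negative real roots: 3, 1

Positive roots: 1; Negative roots: 3 or 1


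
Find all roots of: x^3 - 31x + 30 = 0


Let p(x) = x^3 - 31x + 30. By the rational root theorem (leading coefficient 1), any rational root is an integer divisor of 30: try ±1, ±2, ... in turn.
Test x = 1: value = 0 ✓, so (x - 1) is a factor.
Synthetic division by (x - 1): bring down 1; 1(1) + 0 = 1; 1(1) - 31 = -30; (-30)(1) + 30 = 0 → quotient x^2 + x - 30, remainder 0.
Solve the quadratic x^2 + x - 30 = 0: discriminant = 1^2 - 4(1)(-30) = 1 + 120 = 121.
sqrt(121) = 11, so x = (-1 ± 11)/2: x = 5 or x = -6.
Collecting all roots found:

x = -6, x = 1, x = 5


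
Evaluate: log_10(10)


We need the exponent such that 10^? = 10
10^1 = 10
Therefore log_10(10) = 1

1


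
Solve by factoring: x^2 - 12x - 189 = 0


We need two numbers that multiply to -189 and add to -12.
Those numbers are -21 and 9 (since (-21) * 9 = -189 and (-21) + 9 = -12).
So x^2 - 12x - 189 = (x - 21)(x + 9) = 0
Setting each factor to zero: x = 21 or x = -9

x = -9, x = 21


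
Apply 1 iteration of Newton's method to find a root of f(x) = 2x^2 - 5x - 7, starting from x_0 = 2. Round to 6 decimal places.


Newton's method: x_(n+1) = x_n - f(x_n)/f'(x_n)
f(x) = 2x^2 - 5x - 7
f'(x) = 4x - 5

Iteration 1:
  f(2.000000) = -9.000000
  f'(2.000000) = 3.000000
  x_1 = 2.000000 - (-9.000000)/(3.000000) = 5.000000

x_1 = 5.000000


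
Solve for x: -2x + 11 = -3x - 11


Starting with: -2x + 11 = -3x - 11
Move all x terms to left: (-2 + 3)x = -11 - 11
Simplify: x = -22
Divide both sides by 1: x = -22

x = -22


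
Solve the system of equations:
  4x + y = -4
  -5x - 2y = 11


Using Cramer's rule:
Determinant D = (4)(-2) - (-5)(1) = -8 + 5 = -3
Dx = (-4)(-2) - (11)(1) = 8 - 11 = -3
Dy = (4)(11) - (-5)(-4) = 44 - 20 = 24
x = Dx/D = -3/-3 = 1
y = Dy/D = 24/-3 = -8

x = 1, y = -8


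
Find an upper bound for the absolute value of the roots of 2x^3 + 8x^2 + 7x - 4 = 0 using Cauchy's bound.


Cauchy's bound: all roots r satisfy |r| <= 1 + max(|a_i/a_n|) for i = 0,...,n-1
where a_n is the leading coefficient.

Coefficients: [2, 8, 7, -4]
Leading coefficient a_n = 2
Ratios |a_i/a_n|: 4, 7/2, 2
Maximum ratio: 4
Cauchy's bound: |r| <= 1 + 4 = 5

Upper bound = 5


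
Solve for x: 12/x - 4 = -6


Subtract -4 from both sides: 12/x = -2
Multiply both sides by x: 12 = -2 * x
Divide by -2: x = -6

x = -6


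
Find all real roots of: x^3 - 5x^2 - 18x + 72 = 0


Let p(x) = x^3 - 5x^2 - 18x + 72. By the rational root theorem (leading coefficient 1), any rational root is an integer divisor of 72: try ±1, ±2, ... in turn.
Test x = 1: value = 50 ≠ 0.
Test x = -1: value = 84 ≠ 0.
Test x = 2: value = 24 ≠ 0.
Test x = -2: value = 80 ≠ 0.
Test x = 3: value = 0 ✓, so (x - 3) is a factor.
Synthetic division by (x - 3): bring down 1; 1(3) - 5 = -2; (-2)(3) - 18 = -24; (-24)(3) + 72 = 0 → quotient x^2 - 2x - 24, remainder 0.
Solve the quadratic x^2 - 2x - 24 = 0: discriminant = (-2)^2 - 4(1)(-24) = 4 + 96 = 100.
sqrt(100) = 10, so x = (2 ± 10)/2: x = 6 or x = -4.

x = -4, x = 3, x = 6


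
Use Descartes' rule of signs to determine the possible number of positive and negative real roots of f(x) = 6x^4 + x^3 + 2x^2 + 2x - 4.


Descartes' rule of signs:

For positive roots, count sign changes in f(x) = 6x^4 + x^3 + 2x^2 + 2x - 4:
Signs of coefficients: +, +, +, +, -
Number of sign changes: 1
Possible positive real roots: 1

For negative roots, examine f(-x) = 6x^4 - x^3 + 2x^2 - 2x - 4:
Signs of coefficients: +, -, +, -, -
Number of sign changes: 3
Possible negative real roots: 3, 1

Positive roots: 1; Negative roots: 3 or 1


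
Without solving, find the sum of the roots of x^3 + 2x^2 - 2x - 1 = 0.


By Vieta's formulas for x^3 + bx^2 + cx + d = 0:
  r1 + r2 + r3 = -b/a = -2
  r1*r2 + r1*r3 + r2*r3 = c/a = -2
  r1*r2*r3 = -d/a = 1


Sum = -2


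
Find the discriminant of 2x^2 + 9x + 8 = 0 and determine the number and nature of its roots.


For ax^2 + bx + c = 0, discriminant D = b^2 - 4ac
Here a = 2, b = 9, c = 8
D = (9)^2 - 4(2)(8) = 81 - 64 = 17

D = 17 > 0 but not a perfect square
The equation has 2 distinct real irrational roots.

Discriminant = 17, 2 distinct real irrational roots


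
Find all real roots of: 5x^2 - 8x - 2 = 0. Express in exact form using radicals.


Using the quadratic formula: x = (-b ± sqrt(b^2 - 4ac)) / (2a)
Here a = 5, b = -8, c = -2
Discriminant = b^2 - 4ac = (-8)^2 - 4(5)(-2) = 64 + 40 = 104
Since discriminant = 104 > 0, there are two real roots.
x = (8 ± 2*sqrt(26)) / 10
Simplifying: x = (4 ± sqrt(26)) / 5
Numerically: x ≈ 1.8198 or x ≈ -0.2198

x = (4 + sqrt(26)) / 5 or x = (4 - sqrt(26)) / 5


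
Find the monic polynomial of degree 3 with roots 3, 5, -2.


A monic polynomial with roots 3, 5, -2 is:
p(x) = (x - 3)(x - 5)(x + 2)
After multiplying by (x - 3): x - 3
After multiplying by (x - 5): x^2 - 8x + 15
After multiplying by (x + 2): x^3 - 6x^2 - x + 30

x^3 - 6x^2 - x + 30


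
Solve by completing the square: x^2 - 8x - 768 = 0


Start: x^2 - 8x - 768 = 0
Move constant: x^2 - 8x = 768
Half of -8 is -4, squared is 16
Add 16 to both sides: x^2 - 8x + 16 = 784
(x - 4)^2 = 784
x - 4 = ±28
x = 4 + 28 = 32 or x = 4 - 28 = -24

x = -24, x = 32


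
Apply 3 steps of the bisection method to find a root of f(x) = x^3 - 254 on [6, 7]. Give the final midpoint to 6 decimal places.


f(x) = x^3 - 254
f(6) = -38 < 0
f(7) = 89 > 0

Step 1: midpoint = (6.000000 + 7.000000)/2 = 6.500000
  f(6.500000) = 20.625000
  f(mid) > 0, so root is in [6.000000, 6.500000]

Step 2: midpoint = (6.000000 + 6.500000)/2 = 6.250000
  f(6.250000) = -9.859375
  f(mid) < 0, so root is in [6.250000, 6.500000]

Step 3: midpoint = (6.250000 + 6.500000)/2 = 6.375000
  f(6.375000) = 5.083984
  f(mid) > 0, so root is in [6.250000, 6.375000]

midpoint = 6.375000


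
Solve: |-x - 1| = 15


An absolute value equation |expr| = 15 gives two cases:
Case 1: -x - 1 = 15
  -x = 16, so x = -16
Case 2: -x - 1 = -15
  -x = -14, so x = 14

x = -16, x = 14


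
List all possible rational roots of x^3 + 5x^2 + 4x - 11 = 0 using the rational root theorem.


Rational root theorem: possible roots are ±p/q where:
  p divides the constant term (-11): p ∈ {1, 11}
  q divides the leading coefficient (1): q ∈ {1}

All possible rational roots: -11, -1, 1, 11

-11, -1, 1, 11


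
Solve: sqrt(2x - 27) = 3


Square both sides: 2x - 27 = 3^2 = 9
2x = 9 + 27 = 36
x = 18
Check: sqrt(2*18 - 27) = sqrt(9) = 3 ✓

x = 18


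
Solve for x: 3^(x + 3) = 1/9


Express both sides with the same base.
1/9 = 3^(-2)
Since the bases match, equate exponents: x + 3 = -2
So x = -2 - (3) = -5

x = -5


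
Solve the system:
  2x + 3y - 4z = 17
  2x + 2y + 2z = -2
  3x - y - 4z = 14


Using Cramer's rule. Expand each determinant along the first row.
D  = 2*[2*(-4) - 2*(-1)] - 3*[2*(-4) - 2*3] + (-4)*[2*(-1) - 2*3]
  = 2*(-6) - 3*(-14) + (-4)*(-8) = 62
Dx = 17*[2*(-4) - 2*(-1)] - 3*[(-2)*(-4) - 2*14] + (-4)*[(-2)*(-1) - 2*14]
  = 17*(-6) - 3*(-20) + (-4)*(-26) = 62
Dy = 2*[(-2)*(-4) - 2*14] - 17*[2*(-4) - 2*3] + (-4)*[2*14 - (-2)*3]
  = 2*(-20) - 17*(-14) + (-4)*(34) = 62
Dz = 2*[2*14 - (-2)*(-1)] - 3*[2*14 - (-2)*3] + 17*[2*(-1) - 2*3]
  = 2*(26) - 3*(34) + 17*(-8) = -186
x = Dx/D = 62/62 = 1, y = Dy/D = 62/62 = 1, z = Dz/D = -186/62 = -3
Check eq1: (2)(1) + (3)(1) + (-4)(-3) = 17 = 17 ✓
Check eq2: (2)(1) + (2)(1) + (2)(-3) = -2 = -2 ✓
Check eq3: (3)(1) + (-1)(1) + (-4)(-3) = 14 = 14 ✓

x = 1, y = 1, z = -3


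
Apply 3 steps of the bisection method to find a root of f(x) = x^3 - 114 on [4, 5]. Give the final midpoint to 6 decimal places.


f(x) = x^3 - 114
f(4) = -50 < 0
f(5) = 11 > 0

Step 1: midpoint = (4.000000 + 5.000000)/2 = 4.500000
  f(4.500000) = -22.875000
  f(mid) < 0, so root is in [4.500000, 5.000000]

Step 2: midpoint = (4.500000 + 5.000000)/2 = 4.750000
  f(4.750000) = -6.828125
  f(mid) < 0, so root is in [4.750000, 5.000000]

Step 3: midpoint = (4.750000 + 5.000000)/2 = 4.875000
  f(4.875000) = 1.857422
  f(mid) > 0, so root is in [4.750000, 4.875000]

midpoint = 4.875000


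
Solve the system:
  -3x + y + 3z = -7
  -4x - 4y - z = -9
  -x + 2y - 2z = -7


Using Cramer's rule. Expand each determinant along the first row.
D  = (-3)*[(-4)*(-2) - (-1)*2] - 1*[(-4)*(-2) - (-1)*(-1)] + 3*[(-4)*2 - (-4)*(-1)]
  = (-3)*(10) - 1*(7) + 3*(-12) = -73
Dx = (-7)*[(-4)*(-2) - (-1)*2] - 1*[(-9)*(-2) - (-1)*(-7)] + 3*[(-9)*2 - (-4)*(-7)]
  = (-7)*(10) - 1*(11) + 3*(-46) = -219
Dy = (-3)*[(-9)*(-2) - (-1)*(-7)] - (-7)*[(-4)*(-2) - (-1)*(-1)] + 3*[(-4)*(-7) - (-9)*(-1)]
  = (-3)*(11) - (-7)*(7) + 3*(19) = 73
Dz = (-3)*[(-4)*(-7) - (-9)*2] - 1*[(-4)*(-7) - (-9)*(-1)] + (-7)*[(-4)*2 - (-4)*(-1)]
  = (-3)*(46) - 1*(19) + (-7)*(-12) = -73
x = Dx/D = -219/-73 = 3, y = Dy/D = 73/-73 = -1, z = Dz/D = -73/-73 = 1
Check eq1: (-3)(3) + (1)(-1) + (3)(1) = -7 = -7 ✓
Check eq2: (-4)(3) + (-4)(-1) + (-1)(1) = -9 = -9 ✓
Check eq3: (-1)(3) + (2)(-1) + (-2)(1) = -7 = -7 ✓

x = 3, y = -1, z = 1


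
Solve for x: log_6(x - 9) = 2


Convert to exponential form: x - 9 = 6^2 = 36
x = 36 + 9 = 45
Check: log_6(45 - 9) = log_6(36) = log_6(36) = 2 ✓

x = 45


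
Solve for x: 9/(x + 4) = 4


Multiply both sides by (x + 4): 9 = 4(x + 4)
Distribute: 9 = 4x + 16
4x = 9 - 16 = -7
x = -7/4

x = -7/4


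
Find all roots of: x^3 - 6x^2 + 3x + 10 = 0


Let p(x) = x^3 - 6x^2 + 3x + 10. By the rational root theorem (leading coefficient 1), any rational root is an integer divisor of 10: try ±1, ±2, ... in turn.
Test x = 1: value = 8 ≠ 0.
Test x = -1: value = 0 ✓, so (x + 1) is a factor.
Synthetic division by (x + 1): bring down 1; 1(-1) - 6 = -7; (-7)(-1) + 3 = 10; 10(-1) + 10 = 0 → quotient x^2 - 7x + 10, remainder 0.
Solve the quadratic x^2 - 7x + 10 = 0: discriminant = (-7)^2 - 4(1)(10) = 49 - 40 = 9.
sqrt(9) = 3, so x = (7 ± 3)/2: x = 5 or x = 2.
Collecting all roots found:

x = -1, x = 2, x = 5


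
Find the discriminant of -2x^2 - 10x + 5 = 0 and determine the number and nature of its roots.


For ax^2 + bx + c = 0, discriminant D = b^2 - 4ac
Here a = -2, b = -10, c = 5
D = (-10)^2 - 4(-2)(5) = 100 + 40 = 140

D = 140 > 0 but not a perfect square
The equation has 2 distinct real irrational roots.

Discriminant = 140, 2 distinct real irrational roots


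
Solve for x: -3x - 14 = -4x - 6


Starting with: -3x - 14 = -4x - 6
Move all x terms to left: (-3 + 4)x = -6 + 14
Simplify: x = 8
Divide both sides by 1: x = 8

x = 8


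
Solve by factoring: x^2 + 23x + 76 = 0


We need two numbers that multiply to 76 and add to 23.
Those numbers are 19 and 4 (since 19 * 4 = 76 and 19 + 4 = 23).
So x^2 + 23x + 76 = (x + 19)(x + 4) = 0
Setting each factor to zero: x = -19 or x = -4

x = -19, x = -4


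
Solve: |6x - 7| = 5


An absolute value equation |expr| = 5 gives two cases:
Case 1: 6x - 7 = 5
  6x = 12, so x = 2
Case 2: 6x - 7 = -5
  6x = 2, so x = 1/3

x = 1/3, x = 2


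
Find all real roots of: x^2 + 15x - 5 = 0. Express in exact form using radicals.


Using the quadratic formula: x = (-b ± sqrt(b^2 - 4ac)) / (2a)
Here a = 1, b = 15, c = -5
Discriminant = b^2 - 4ac = 15^2 - 4(1)(-5) = 225 + 20 = 245
Since discriminant = 245 > 0, there are two real roots.
x = (-15 ± 7*sqrt(5)) / 2
Numerically: x ≈ 0.3262 or x ≈ -15.3262

x = (-15 + 7*sqrt(5)) / 2 or x = (-15 - 7*sqrt(5)) / 2


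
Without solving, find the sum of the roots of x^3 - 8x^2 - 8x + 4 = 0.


By Vieta's formulas for x^3 + bx^2 + cx + d = 0:
  r1 + r2 + r3 = -b/a = 8
  r1*r2 + r1*r3 + r2*r3 = c/a = -8
  r1*r2*r3 = -d/a = -4


Sum = 8


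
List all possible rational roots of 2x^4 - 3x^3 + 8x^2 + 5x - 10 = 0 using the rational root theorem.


Rational root theorem: possible roots are ±p/q where:
  p divides the constant term (-10): p ∈ {1, 2, 5, 10}
  q divides the leading coefficient (2): q ∈ {1, 2}

All possible rational roots: -10, -5, -5/2, -2, -1, -1/2, 1/2, 1, 2, 5/2, 5, 10

-10, -5, -5/2, -2, -1, -1/2, 1/2, 1, 2, 5/2, 5, 10


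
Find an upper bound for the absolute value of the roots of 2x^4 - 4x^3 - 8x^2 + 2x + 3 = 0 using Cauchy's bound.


Cauchy's bound: all roots r satisfy |r| <= 1 + max(|a_i/a_n|) for i = 0,...,n-1
where a_n is the leading coefficient.

Coefficients: [2, -4, -8, 2, 3]
Leading coefficient a_n = 2
Ratios |a_i/a_n|: 2, 4, 1, 3/2
Maximum ratio: 4
Cauchy's bound: |r| <= 1 + 4 = 5

Upper bound = 5


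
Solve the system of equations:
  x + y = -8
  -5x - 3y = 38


Using Cramer's rule:
Determinant D = (1)(-3) - (-5)(1) = -3 + 5 = 2
Dx = (-8)(-3) - (38)(1) = 24 - 38 = -14
Dy = (1)(38) - (-5)(-8) = 38 - 40 = -2
x = Dx/D = -14/2 = -7
y = Dy/D = -2/2 = -1

x = -7, y = -1


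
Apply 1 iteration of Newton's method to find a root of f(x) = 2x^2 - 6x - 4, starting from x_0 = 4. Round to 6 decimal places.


Newton's method: x_(n+1) = x_n - f(x_n)/f'(x_n)
f(x) = 2x^2 - 6x - 4
f'(x) = 4x - 6

Iteration 1:
  f(4.000000) = 4.000000
  f'(4.000000) = 10.000000
  x_1 = 4.000000 - (4.000000)/(10.000000) = 3.600000

x_1 = 3.600000


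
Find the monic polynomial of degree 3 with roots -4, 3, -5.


A monic polynomial with roots -4, 3, -5 is:
p(x) = (x + 4)(x - 3)(x + 5)
After multiplying by (x + 4): x + 4
After multiplying by (x - 3): x^2 + x - 12
After multiplying by (x + 5): x^3 + 6x^2 - 7x - 60

x^3 + 6x^2 - 7x - 60


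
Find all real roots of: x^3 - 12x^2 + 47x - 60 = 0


Let p(x) = x^3 - 12x^2 + 47x - 60. By the rational root theorem (leading coefficient 1), any rational root is an integer divisor of 60: try ±1, ±2, ... in turn.
Test x = 1: value = -24 ≠ 0.
Test x = -1: value = -120 ≠ 0.
Test x = 2: value = -6 ≠ 0.
Test x = -2: value = -210 ≠ 0.
Test x = 3: value = 0 ✓, so (x - 3) is a factor.
Synthetic division by (x - 3): bring down 1; 1(3) - 12 = -9; (-9)(3) + 47 = 20; 20(3) - 60 = 0 → quotient x^2 - 9x + 20, remainder 0.
Solve the quadratic x^2 - 9x + 20 = 0: discriminant = (-9)^2 - 4(1)(20) = 81 - 80 = 1.
sqrt(1) = 1, so x = (9 ± 1)/2: x = 5 or x = 4.

x = 3, x = 4, x = 5


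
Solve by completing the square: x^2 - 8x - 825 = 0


Start: x^2 - 8x - 825 = 0
Move constant: x^2 - 8x = 825
Half of -8 is -4, squared is 16
Add 16 to both sides: x^2 - 8x + 16 = 841
(x - 4)^2 = 841
x - 4 = ±29
x = 4 + 29 = 33 or x = 4 - 29 = -25

x = -25, x = 33


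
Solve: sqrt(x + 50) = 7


Square both sides: x + 50 = 7^2 = 49
x = 49 - 50 = -1
x = -1
Check: sqrt(1*(-1) + 50) = sqrt(49) = 7 ✓

x = -1


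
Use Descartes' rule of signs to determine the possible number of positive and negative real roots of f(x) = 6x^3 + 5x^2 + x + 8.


Descartes' rule of signs:

For positive roots, count sign changes in f(x) = 6x^3 + 5x^2 + x + 8:
Signs of coefficients: +, +, +, +
Number of sign changes: 0
Possible positive real roots: 0

For negative roots, examine f(-x) = -6x^3 + 5x^2 - x + 8:
Signs of coefficients: -, +, -, +
Number of sign changes: 3
Possible negative real roots: 3, 1

Positive roots: 0; Negative roots: 3 or 1


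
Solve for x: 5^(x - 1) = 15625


Express both sides with the same base.
15625 = 5^6
Since the bases match, equate exponents: x - 1 = 6
So x = 6 - (-1) = 7

x = 7


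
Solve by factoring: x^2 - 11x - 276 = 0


We need two numbers that multiply to -276 and add to -11.
Those numbers are -23 and 12 (since (-23) * 12 = -276 and (-23) + 12 = -11).
So x^2 - 11x - 276 = (x - 23)(x + 12) = 0
Setting each factor to zero: x = 23 or x = -12

x = -12, x = 23


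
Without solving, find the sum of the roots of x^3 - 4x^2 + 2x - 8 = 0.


By Vieta's formulas for x^3 + bx^2 + cx + d = 0:
  r1 + r2 + r3 = -b/a = 4
  r1*r2 + r1*r3 + r2*r3 = c/a = 2
  r1*r2*r3 = -d/a = 8


Sum = 4


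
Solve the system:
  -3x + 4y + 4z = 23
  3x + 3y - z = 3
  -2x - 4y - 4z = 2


Using Cramer's rule. Expand each determinant along the first row.
D  = (-3)*[3*(-4) - (-1)*(-4)] - 4*[3*(-4) - (-1)*(-2)] + 4*[3*(-4) - 3*(-2)]
  = (-3)*(-16) - 4*(-14) + 4*(-6) = 80
Dx = 23*[3*(-4) - (-1)*(-4)] - 4*[3*(-4) - (-1)*2] + 4*[3*(-4) - 3*2]
  = 23*(-16) - 4*(-10) + 4*(-18) = -400
Dy = (-3)*[3*(-4) - (-1)*2] - 23*[3*(-4) - (-1)*(-2)] + 4*[3*2 - 3*(-2)]
  = (-3)*(-10) - 23*(-14) + 4*(12) = 400
Dz = (-3)*[3*2 - 3*(-4)] - 4*[3*2 - 3*(-2)] + 23*[3*(-4) - 3*(-2)]
  = (-3)*(18) - 4*(12) + 23*(-6) = -240
x = Dx/D = -400/80 = -5, y = Dy/D = 400/80 = 5, z = Dz/D = -240/80 = -3
Check eq1: (-3)(-5) + (4)(5) + (4)(-3) = 23 = 23 ✓
Check eq2: (3)(-5) + (3)(5) + (-1)(-3) = 3 = 3 ✓
Check eq3: (-2)(-5) + (-4)(5) + (-4)(-3) = 2 = 2 ✓

x = -5, y = 5, z = -3


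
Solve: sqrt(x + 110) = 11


Square both sides: x + 110 = 11^2 = 121
x = 121 - 110 = 11
x = 11
Check: sqrt(1*11 + 110) = sqrt(121) = 11 ✓

x = 11


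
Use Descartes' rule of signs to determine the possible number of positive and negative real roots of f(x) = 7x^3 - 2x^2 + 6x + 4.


Descartes' rule of signs:

For positive roots, count sign changes in f(x) = 7x^3 - 2x^2 + 6x + 4:
Signs of coefficients: +, -, +, +
Number of sign changes: 2
Possible positive real roots: 2, 0

For negative roots, examine f(-x) = -7x^3 - 2x^2 - 6x + 4:
Signs of coefficients: -, -, -, +
Number of sign changes: 1
Possible negative real roots: 1

Positive roots: 2 or 0; Negative roots: 1


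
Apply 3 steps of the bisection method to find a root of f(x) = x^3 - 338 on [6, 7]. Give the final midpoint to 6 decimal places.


f(x) = x^3 - 338
f(6) = -122 < 0
f(7) = 5 > 0

Step 1: midpoint = (6.000000 + 7.000000)/2 = 6.500000
  f(6.500000) = -63.375000
  f(mid) < 0, so root is in [6.500000, 7.000000]

Step 2: midpoint = (6.500000 + 7.000000)/2 = 6.750000
  f(6.750000) = -30.453125
  f(mid) < 0, so root is in [6.750000, 7.000000]

Step 3: midpoint = (6.750000 + 7.000000)/2 = 6.875000
  f(6.875000) = -13.048828
  f(mid) < 0, so root is in [6.875000, 7.000000]

midpoint = 6.875000


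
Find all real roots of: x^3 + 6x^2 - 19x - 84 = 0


Let p(x) = x^3 + 6x^2 - 19x - 84. By the rational root theorem (leading coefficient 1), any rational root is an integer divisor of 84: try ±1, ±2, ... in turn.
Test x = 1: value = -96 ≠ 0.
Test x = -1: value = -60 ≠ 0.
Test x = 2: value = -90 ≠ 0.
Test x = -2: value = -30 ≠ 0.
Test x = 3: value = -60 ≠ 0.
Test x = -3: value = 0 ✓, so (x + 3) is a factor.
Synthetic division by (x + 3): bring down 1; 1(-3) + 6 = 3; 3(-3) - 19 = -28; (-28)(-3) - 84 = 0 → quotient x^2 + 3x - 28, remainder 0.
Solve the quadratic x^2 + 3x - 28 = 0: discriminant = 3^2 - 4(1)(-28) = 9 + 112 = 121.
sqrt(121) = 11, so x = (-3 ± 11)/2: x = 4 or x = -7.

x = -7, x = -3, x = 4


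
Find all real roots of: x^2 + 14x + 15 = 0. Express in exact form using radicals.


Using the quadratic formula: x = (-b ± sqrt(b^2 - 4ac)) / (2a)
Here a = 1, b = 14, c = 15
Discriminant = b^2 - 4ac = 14^2 - 4(1)(15) = 196 - 60 = 136
Since discriminant = 136 > 0, there are two real roots.
x = (-14 ± 2*sqrt(34)) / 2
Simplifying: x = -7 ± sqrt(34)
Numerically: x ≈ -1.1690 or x ≈ -12.8310

x = -7 + sqrt(34) or x = -7 - sqrt(34)


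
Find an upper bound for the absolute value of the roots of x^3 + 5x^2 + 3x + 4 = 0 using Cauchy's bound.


Cauchy's bound: all roots r satisfy |r| <= 1 + max(|a_i/a_n|) for i = 0,...,n-1
where a_n is the leading coefficient.

Coefficients: [1, 5, 3, 4]
Leading coefficient a_n = 1
Ratios |a_i/a_n|: 5, 3, 4
Maximum ratio: 5
Cauchy's bound: |r| <= 1 + 5 = 6

Upper bound = 6


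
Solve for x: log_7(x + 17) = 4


Convert to exponential form: x + 17 = 7^4 = 2401
x = 2401 - 17 = 2384
Check: log_7(2384 + 17) = log_7(2401) = log_7(2401) = 4 ✓

x = 2384


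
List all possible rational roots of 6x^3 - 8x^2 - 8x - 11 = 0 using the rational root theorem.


Rational root theorem: possible roots are ±p/q where:
  p divides the constant term (-11): p ∈ {1, 11}
  q divides the leading coefficient (6): q ∈ {1, 2, 3, 6}

All possible rational roots: -11, -11/2, -11/3, -11/6, -1, -1/2, -1/3, -1/6, 1/6, 1/3, 1/2, 1, 11/6, 11/3, 11/2, 11

-11, -11/2, -11/3, -11/6, -1, -1/2, -1/3, -1/6, 1/6, 1/3, 1/2, 1, 11/6, 11/3, 11/2, 11


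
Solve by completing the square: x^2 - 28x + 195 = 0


Start: x^2 - 28x + 195 = 0
Move constant: x^2 - 28x = -195
Half of -28 is -14, squared is 196
Add 196 to both sides: x^2 - 28x + 196 = 1
(x - 14)^2 = 1
x - 14 = ±1
x = 14 + 1 = 15 or x = 14 - 1 = 13

x = 13, x = 15


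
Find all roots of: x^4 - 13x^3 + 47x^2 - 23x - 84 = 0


Let p(x) = x^4 - 13x^3 + 47x^2 - 23x - 84. By the rational root theorem (leading coefficient 1), any rational root is an integer divisor of 84: try ±1, ±2, ... in turn.
Test x = 1: value = -72 ≠ 0.
Test x = -1: value = 0 ✓, so (x + 1) is a factor.
Synthetic division by (x + 1): bring down 1; 1(-1) - 13 = -14; (-14)(-1) + 47 = 61; 61(-1) - 23 = -84; (-84)(-1) - 84 = 0 → quotient x^3 - 14x^2 + 61x - 84, remainder 0.
Continue with the quotient x^3 - 14x^2 + 61x - 84 (candidates must divide 84; re-test x = -1 first in case it repeats).
Test x = -1: value = -160 ≠ 0.
Test x = 2: value = -10 ≠ 0.
Test x = -2: value = -270 ≠ 0.
Test x = 3: value = 0 ✓, so (x - 3) is a factor.
Synthetic division by (x - 3): bring down 1; 1(3) - 14 = -11; (-11)(3) + 61 = 28; 28(3) - 84 = 0 → quotient x^2 - 11x + 28, remainder 0.
Solve the quadratic x^2 - 11x + 28 = 0: discriminant = (-11)^2 - 4(1)(28) = 121 - 112 = 9.
sqrt(9) = 3, so x = (11 ± 3)/2: x = 7 or x = 4.
Collecting all roots found:

x = -1, x = 3, x = 4, x = 7


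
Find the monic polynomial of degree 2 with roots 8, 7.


A monic polynomial with roots 8, 7 is:
p(x) = (x - 8)(x - 7)
After multiplying by (x - 8): x - 8
After multiplying by (x - 7): x^2 - 15x + 56

x^2 - 15x + 56


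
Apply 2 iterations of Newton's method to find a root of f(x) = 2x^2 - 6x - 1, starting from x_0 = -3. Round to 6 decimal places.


Newton's method: x_(n+1) = x_n - f(x_n)/f'(x_n)
f(x) = 2x^2 - 6x - 1
f'(x) = 4x - 6

Iteration 1:
  f(-3.000000) = 35.000000
  f'(-3.000000) = -18.000000
  x_1 = -3.000000 - (35.000000)/(-18.000000) = -1.055556

Iteration 2:
  f(-1.055556) = 7.561728
  f'(-1.055556) = -10.222222
  x_2 = -1.055556 - (7.561728)/(-10.222222) = -0.315821

x_2 = -0.315821


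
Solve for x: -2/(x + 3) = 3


Multiply both sides by (x + 3): -2 = 3(x + 3)
Distribute: -2 = 3x + 9
3x = -2 - 9 = -11
x = -11/3

x = -11/3


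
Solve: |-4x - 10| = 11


An absolute value equation |expr| = 11 gives two cases:
Case 1: -4x - 10 = 11
  -4x = 21, so x = -21/4
Case 2: -4x - 10 = -11
  -4x = -1, so x = 1/4

x = -21/4, x = 1/4


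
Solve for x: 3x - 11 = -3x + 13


Starting with: 3x - 11 = -3x + 13
Move all x terms to left: (3 + 3)x = 13 + 11
Simplify: 6x = 24
Divide both sides by 6: x = 4

x = 4


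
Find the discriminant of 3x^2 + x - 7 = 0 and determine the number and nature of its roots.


For ax^2 + bx + c = 0, discriminant D = b^2 - 4ac
Here a = 3, b = 1, c = -7
D = (1)^2 - 4(3)(-7) = 1 + 84 = 85

D = 85 > 0 but not a perfect square
The equation has 2 distinct real irrational roots.

Discriminant = 85, 2 distinct real irrational roots


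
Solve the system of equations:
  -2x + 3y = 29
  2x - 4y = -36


Using Cramer's rule:
Determinant D = (-2)(-4) - (2)(3) = 8 - 6 = 2
Dx = (29)(-4) - (-36)(3) = -116 + 108 = -8
Dy = (-2)(-36) - (2)(29) = 72 - 58 = 14
x = Dx/D = -8/2 = -4
y = Dy/D = 14/2 = 7

x = -4, y = 7


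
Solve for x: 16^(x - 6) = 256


Express both sides with the same base.
256 = 16^2
Since the bases match, equate exponents: x - 6 = 2
So x = 2 - (-6) = 8

x = 8


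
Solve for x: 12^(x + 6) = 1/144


Express both sides with the same base.
1/144 = 12^(-2)
Since the bases match, equate exponents: x + 6 = -2
So x = -2 - (6) = -8

x = -8


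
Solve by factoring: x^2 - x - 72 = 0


We need two numbers that multiply to -72 and add to -1.
Those numbers are 8 and -9 (since 8 * (-9) = -72 and 8 + (-9) = -1).
So x^2 - x - 72 = (x + 8)(x - 9) = 0
Setting each factor to zero: x = -8 or x = 9

x = -8, x = 9


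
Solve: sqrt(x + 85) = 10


Square both sides: x + 85 = 10^2 = 100
x = 100 - 85 = 15
x = 15
Check: sqrt(1*15 + 85) = sqrt(100) = 10 ✓

x = 15


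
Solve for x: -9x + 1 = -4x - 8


Starting with: -9x + 1 = -4x - 8
Move all x terms to left: (-9 + 4)x = -8 - 1
Simplify: -5x = -9
Divide both sides by -5: x = 9/5

x = 9/5


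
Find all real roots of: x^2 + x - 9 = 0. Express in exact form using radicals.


Using the quadratic formula: x = (-b ± sqrt(b^2 - 4ac)) / (2a)
Here a = 1, b = 1, c = -9
Discriminant = b^2 - 4ac = 1^2 - 4(1)(-9) = 1 + 36 = 37
Since discriminant = 37 > 0, there are two real roots.
x = (-1 ± sqrt(37)) / 2
Numerically: x ≈ 2.5414 or x ≈ -3.5414

x = (-1 + sqrt(37)) / 2 or x = (-1 - sqrt(37)) / 2


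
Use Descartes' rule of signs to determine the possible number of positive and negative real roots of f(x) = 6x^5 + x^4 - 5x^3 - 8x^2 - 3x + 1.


Descartes' rule of signs:

For positive roots, count sign changes in f(x) = 6x^5 + x^4 - 5x^3 - 8x^2 - 3x + 1:
Signs of coefficients: +, +, -, -, -, +
Number of sign changes: 2
Possible positive real roots: 2, 0

For negative roots, examine f(-x) = -6x^5 + x^4 + 5x^3 - 8x^2 + 3x + 1:
Signs of coefficients: -, +, +, -, +, +
Number of sign changes: 3
Possible negative real roots: 3, 1

Positive roots: 2 or 0; Negative roots: 3 or 1


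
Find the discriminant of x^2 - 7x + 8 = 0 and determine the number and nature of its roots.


For ax^2 + bx + c = 0, discriminant D = b^2 - 4ac
Here a = 1, b = -7, c = 8
D = (-7)^2 - 4(1)(8) = 49 - 32 = 17

D = 17 > 0 but not a perfect square
The equation has 2 distinct real irrational roots.

Discriminant = 17, 2 distinct real irrational roots


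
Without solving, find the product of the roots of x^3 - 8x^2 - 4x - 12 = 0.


By Vieta's formulas for x^3 + bx^2 + cx + d = 0:
  r1 + r2 + r3 = -b/a = 8
  r1*r2 + r1*r3 + r2*r3 = c/a = -4
  r1*r2*r3 = -d/a = 12


Product = 12


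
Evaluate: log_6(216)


We need the exponent such that 6^? = 216
6^3 = 216
Therefore log_6(216) = 3

3


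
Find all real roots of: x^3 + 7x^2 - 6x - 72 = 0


Let p(x) = x^3 + 7x^2 - 6x - 72. By the rational root theorem (leading coefficient 1), any rational root is an integer divisor of 72: try ±1, ±2, ... in turn.
Test x = 1: value = -70 ≠ 0.
Test x = -1: value = -60 ≠ 0.
Test x = 2: value = -48 ≠ 0.
Test x = -2: value = -40 ≠ 0.
Test x = 3: value = 0 ✓, so (x - 3) is a factor.
Synthetic division by (x - 3): bring down 1; 1(3) + 7 = 10; 10(3) - 6 = 24; 24(3) - 72 = 0 → quotient x^2 + 10x + 24, remainder 0.
Solve the quadratic x^2 + 10x + 24 = 0: discriminant = 10^2 - 4(1)(24) = 100 - 96 = 4.
sqrt(4) = 2, so x = (-10 ± 2)/2: x = -4 or x = -6.

x = -6, x = -4, x = 3


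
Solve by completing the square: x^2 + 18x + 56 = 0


Start: x^2 + 18x + 56 = 0
Move constant: x^2 + 18x = -56
Half of 18 is 9, squared is 81
Add 81 to both sides: x^2 + 18x + 81 = 25
(x + 9)^2 = 25
x + 9 = ±5
x = -9 + 5 = -4 or x = -9 - 5 = -14

x = -14, x = -4


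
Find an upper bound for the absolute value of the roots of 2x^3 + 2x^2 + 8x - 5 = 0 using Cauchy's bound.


Cauchy's bound: all roots r satisfy |r| <= 1 + max(|a_i/a_n|) for i = 0,...,n-1
where a_n is the leading coefficient.

Coefficients: [2, 2, 8, -5]
Leading coefficient a_n = 2
Ratios |a_i/a_n|: 1, 4, 5/2
Maximum ratio: 4
Cauchy's bound: |r| <= 1 + 4 = 5

Upper bound = 5


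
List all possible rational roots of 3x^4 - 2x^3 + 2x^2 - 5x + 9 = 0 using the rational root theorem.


Rational root theorem: possible roots are ±p/q where:
  p divides the constant term (9): p ∈ {1, 3, 9}
  q divides the leading coefficient (3): q ∈ {1, 3}

All possible rational roots: -9, -3, -1, -1/3, 1/3, 1, 3, 9

-9, -3, -1, -1/3, 1/3, 1, 3, 9


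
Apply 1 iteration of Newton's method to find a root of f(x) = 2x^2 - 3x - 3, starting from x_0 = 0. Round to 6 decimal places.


Newton's method: x_(n+1) = x_n - f(x_n)/f'(x_n)
f(x) = 2x^2 - 3x - 3
f'(x) = 4x - 3

Iteration 1:
  f(0.000000) = -3.000000
  f'(0.000000) = -3.000000
  x_1 = 0.000000 - (-3.000000)/(-3.000000) = -1.000000

x_1 = -1.000000


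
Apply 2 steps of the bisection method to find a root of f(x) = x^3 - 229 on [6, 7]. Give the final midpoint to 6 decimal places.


f(x) = x^3 - 229
f(6) = -13 < 0
f(7) = 114 > 0

Step 1: midpoint = (6.000000 + 7.000000)/2 = 6.500000
  f(6.500000) = 45.625000
  f(mid) > 0, so root is in [6.000000, 6.500000]

Step 2: midpoint = (6.000000 + 6.500000)/2 = 6.250000
  f(6.250000) = 15.140625
  f(mid) > 0, so root is in [6.000000, 6.250000]

midpoint = 6.250000


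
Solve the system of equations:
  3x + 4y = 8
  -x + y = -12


Using Cramer's rule:
Determinant D = (3)(1) - (-1)(4) = 3 + 4 = 7
Dx = (8)(1) - (-12)(4) = 8 + 48 = 56
Dy = (3)(-12) - (-1)(8) = -36 + 8 = -28
x = Dx/D = 56/7 = 8
y = Dy/D = -28/7 = -4

x = 8, y = -4


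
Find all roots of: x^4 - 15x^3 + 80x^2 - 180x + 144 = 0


Let p(x) = x^4 - 15x^3 + 80x^2 - 180x + 144. By the rational root theorem (leading coefficient 1), any rational root is an integer divisor of 144: try ±1, ±2, ... in turn.
Test x = 1: value = 30 ≠ 0.
Test x = -1: value = 420 ≠ 0.
Test x = 2: value = 0 ✓, so (x - 2) is a factor.
Synthetic division by (x - 2): bring down 1; 1(2) - 15 = -13; (-13)(2) + 80 = 54; 54(2) - 180 = -72; (-72)(2) + 144 = 0 → quotient x^3 - 13x^2 + 54x - 72, remainder 0.
Continue with the quotient x^3 - 13x^2 + 54x - 72 (candidates must divide 72; re-test x = 2 first in case it repeats).
Test x = 2: value = -8 ≠ 0.
Test x = -2: value = -240 ≠ 0.
Test x = 3: value = 0 ✓, so (x - 3) is a factor.
Synthetic division by (x - 3): bring down 1; 1(3) - 13 = -10; (-10)(3) + 54 = 24; 24(3) - 72 = 0 → quotient x^2 - 10x + 24, remainder 0.
Solve the quadratic x^2 - 10x + 24 = 0: discriminant = (-10)^2 - 4(1)(24) = 100 - 96 = 4.
sqrt(4) = 2, so x = (10 ± 2)/2: x = 6 or x = 4.
Collecting all roots found:

x = 2, x = 3, x = 4, x = 6


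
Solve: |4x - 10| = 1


An absolute value equation |expr| = 1 gives two cases:
Case 1: 4x - 10 = 1
  4x = 11, so x = 11/4
Case 2: 4x - 10 = -1
  4x = 9, so x = 9/4

x = 9/4, x = 11/4


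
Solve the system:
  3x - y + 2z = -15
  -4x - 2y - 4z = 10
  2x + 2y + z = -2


Using Cramer's rule. Expand each determinant along the first row.
D  = 3*[(-2)*1 - (-4)*2] - (-1)*[(-4)*1 - (-4)*2] + 2*[(-4)*2 - (-2)*2]
  = 3*(6) - (-1)*(4) + 2*(-4) = 14
Dx = (-15)*[(-2)*1 - (-4)*2] - (-1)*[10*1 - (-4)*(-2)] + 2*[10*2 - (-2)*(-2)]
  = (-15)*(6) - (-1)*(2) + 2*(16) = -56
Dy = 3*[10*1 - (-4)*(-2)] - (-15)*[(-4)*1 - (-4)*2] + 2*[(-4)*(-2) - 10*2]
  = 3*(2) - (-15)*(4) + 2*(-12) = 42
Dz = 3*[(-2)*(-2) - 10*2] - (-1)*[(-4)*(-2) - 10*2] + (-15)*[(-4)*2 - (-2)*2]
  = 3*(-16) - (-1)*(-12) + (-15)*(-4) = 0
x = Dx/D = -56/14 = -4, y = Dy/D = 42/14 = 3, z = Dz/D = 0/14 = 0
Check eq1: (3)(-4) + (-1)(3) + (2)(0) = -15 = -15 ✓
Check eq2: (-4)(-4) + (-2)(3) + (-4)(0) = 10 = 10 ✓
Check eq3: (2)(-4) + (2)(3) + (1)(0) = -2 = -2 ✓

x = -4, y = 3, z = 0


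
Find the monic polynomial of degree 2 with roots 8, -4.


A monic polynomial with roots 8, -4 is:
p(x) = (x - 8)(x + 4)
After multiplying by (x - 8): x - 8
After multiplying by (x + 4): x^2 - 4x - 32

x^2 - 4x - 32


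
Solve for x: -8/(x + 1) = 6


Multiply both sides by (x + 1): -8 = 6(x + 1)
Distribute: -8 = 6x + 6
6x = -8 - 6 = -14
x = -7/3

x = -7/3


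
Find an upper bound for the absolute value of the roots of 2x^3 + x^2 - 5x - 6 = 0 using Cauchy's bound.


Cauchy's bound: all roots r satisfy |r| <= 1 + max(|a_i/a_n|) for i = 0,...,n-1
where a_n is the leading coefficient.

Coefficients: [2, 1, -5, -6]
Leading coefficient a_n = 2
Ratios |a_i/a_n|: 1/2, 5/2, 3
Maximum ratio: 3
Cauchy's bound: |r| <= 1 + 3 = 4

Upper bound = 4


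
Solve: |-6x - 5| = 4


An absolute value equation |expr| = 4 gives two cases:
Case 1: -6x - 5 = 4
  -6x = 9, so x = -3/2
Case 2: -6x - 5 = -4
  -6x = 1, so x = -1/6

x = -3/2, x = -1/6


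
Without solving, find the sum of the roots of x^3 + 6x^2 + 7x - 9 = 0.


By Vieta's formulas for x^3 + bx^2 + cx + d = 0:
  r1 + r2 + r3 = -b/a = -6
  r1*r2 + r1*r3 + r2*r3 = c/a = 7
  r1*r2*r3 = -d/a = 9


Sum = -6


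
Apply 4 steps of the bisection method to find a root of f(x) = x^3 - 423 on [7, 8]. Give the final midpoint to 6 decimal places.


f(x) = x^3 - 423
f(7) = -80 < 0
f(8) = 89 > 0

Step 1: midpoint = (7.000000 + 8.000000)/2 = 7.500000
  f(7.500000) = -1.125000
  f(mid) < 0, so root is in [7.500000, 8.000000]

Step 2: midpoint = (7.500000 + 8.000000)/2 = 7.750000
  f(7.750000) = 42.484375
  f(mid) > 0, so root is in [7.500000, 7.750000]

Step 3: midpoint = (7.500000 + 7.750000)/2 = 7.625000
  f(7.625000) = 20.322266
  f(mid) > 0, so root is in [7.500000, 7.625000]

Step 4: midpoint = (7.500000 + 7.625000)/2 = 7.562500
  f(7.562500) = 9.510010
  f(mid) > 0, so root is in [7.500000, 7.562500]

midpoint = 7.562500


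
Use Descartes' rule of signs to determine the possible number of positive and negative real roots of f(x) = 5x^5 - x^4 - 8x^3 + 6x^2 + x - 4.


Descartes' rule of signs:

For positive roots, count sign changes in f(x) = 5x^5 - x^4 - 8x^3 + 6x^2 + x - 4:
Signs of coefficients: +, -, -, +, +, -
Number of sign changes: 3
Possible positive real roots: 3, 1

For negative roots, examine f(-x) = -5x^5 - x^4 + 8x^3 + 6x^2 - x - 4:
Signs of coefficients: -, -, +, +, -, -
Number of sign changes: 2
Possible negative real roots: 2, 0

Positive roots: 3 or 1; Negative roots: 2 or 0


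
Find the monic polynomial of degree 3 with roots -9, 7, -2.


A monic polynomial with roots -9, 7, -2 is:
p(x) = (x + 9)(x - 7)(x + 2)
After multiplying by (x + 9): x + 9
After multiplying by (x - 7): x^2 + 2x - 63
After multiplying by (x + 2): x^3 + 4x^2 - 59x - 126

x^3 + 4x^2 - 59x - 126


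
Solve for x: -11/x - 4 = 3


Subtract -4 from both sides: -11/x = 7
Multiply both sides by x: -11 = 7 * x
Divide by 7: x = -11/7

x = -11/7


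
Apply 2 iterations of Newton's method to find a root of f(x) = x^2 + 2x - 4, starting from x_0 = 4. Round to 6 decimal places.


Newton's method: x_(n+1) = x_n - f(x_n)/f'(x_n)
f(x) = x^2 + 2x - 4
f'(x) = 2x + 2

Iteration 1:
  f(4.000000) = 20.000000
  f'(4.000000) = 10.000000
  x_1 = 4.000000 - (20.000000)/(10.000000) = 2.000000

Iteration 2:
  f(2.000000) = 4.000000
  f'(2.000000) = 6.000000
  x_2 = 2.000000 - (4.000000)/(6.000000) = 1.333333

x_2 = 1.333333


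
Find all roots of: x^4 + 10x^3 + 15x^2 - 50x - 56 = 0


Let p(x) = x^4 + 10x^3 + 15x^2 - 50x - 56. By the rational root theorem (leading coefficient 1), any rational root is an integer divisor of 56: try ±1, ±2, ... in turn.
Test x = 1: value = -80 ≠ 0.
Test x = -1: value = 0 ✓, so (x + 1) is a factor.
Synthetic division by (x + 1): bring down 1; 1(-1) + 10 = 9; 9(-1) + 15 = 6; 6(-1) - 50 = -56; (-56)(-1) - 56 = 0 → quotient x^3 + 9x^2 + 6x - 56, remainder 0.
Continue with the quotient x^3 + 9x^2 + 6x - 56 (candidates must divide 56; re-test x = -1 first in case it repeats).
Test x = -1: value = -54 ≠ 0.
Test x = 2: value = 0 ✓, so (x - 2) is a factor.
Synthetic division by (x - 2): bring down 1; 1(2) + 9 = 11; 11(2) + 6 = 28; 28(2) - 56 = 0 → quotient x^2 + 11x + 28, remainder 0.
Solve the quadratic x^2 + 11x + 28 = 0: discriminant = 11^2 - 4(1)(28) = 121 - 112 = 9.
sqrt(9) = 3, so x = (-11 ± 3)/2: x = -4 or x = -7.
Collecting all roots found:

x = -7, x = -4, x = -1, x = 2


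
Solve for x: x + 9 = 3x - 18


Starting with: x + 9 = 3x - 18
Move all x terms to left: (1 - 3)x = -18 - 9
Simplify: -2x = -27
Divide both sides by -2: x = 27/2

x = 27/2


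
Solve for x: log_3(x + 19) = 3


Convert to exponential form: x + 19 = 3^3 = 27
x = 27 - 19 = 8
Check: log_3(8 + 19) = log_3(27) = log_3(27) = 3 ✓

x = 8


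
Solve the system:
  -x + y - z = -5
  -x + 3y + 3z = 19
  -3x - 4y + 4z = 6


Using Cramer's rule. Expand each determinant along the first row.
D  = (-1)*[3*4 - 3*(-4)] - 1*[(-1)*4 - 3*(-3)] + (-1)*[(-1)*(-4) - 3*(-3)]
  = (-1)*(24) - 1*(5) + (-1)*(13) = -42
Dx = (-5)*[3*4 - 3*(-4)] - 1*[19*4 - 3*6] + (-1)*[19*(-4) - 3*6]
  = (-5)*(24) - 1*(58) + (-1)*(-94) = -84
Dy = (-1)*[19*4 - 3*6] - (-5)*[(-1)*4 - 3*(-3)] + (-1)*[(-1)*6 - 19*(-3)]
  = (-1)*(58) - (-5)*(5) + (-1)*(51) = -84
Dz = (-1)*[3*6 - 19*(-4)] - 1*[(-1)*6 - 19*(-3)] + (-5)*[(-1)*(-4) - 3*(-3)]
  = (-1)*(94) - 1*(51) + (-5)*(13) = -210
x = Dx/D = -84/-42 = 2, y = Dy/D = -84/-42 = 2, z = Dz/D = -210/-42 = 5
Check eq1: (-1)(2) + (1)(2) + (-1)(5) = -5 = -5 ✓
Check eq2: (-1)(2) + (3)(2) + (3)(5) = 19 = 19 ✓
Check eq3: (-3)(2) + (-4)(2) + (4)(5) = 6 = 6 ✓

x = 2, y = 2, z = 5
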